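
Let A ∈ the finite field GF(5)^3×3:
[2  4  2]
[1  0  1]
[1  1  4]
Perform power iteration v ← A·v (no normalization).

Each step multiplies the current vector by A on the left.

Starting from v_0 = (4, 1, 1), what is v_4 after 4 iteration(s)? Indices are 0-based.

v_4 = (0, 3, 1)

v_0 = (4, 1, 1).
v_1 = A·v_0 = (4, 0, 4).
v_2 = A·v_1 = (1, 3, 0).
v_3 = A·v_2 = (4, 1, 4).
v_4 = A·v_3 = (0, 3, 1).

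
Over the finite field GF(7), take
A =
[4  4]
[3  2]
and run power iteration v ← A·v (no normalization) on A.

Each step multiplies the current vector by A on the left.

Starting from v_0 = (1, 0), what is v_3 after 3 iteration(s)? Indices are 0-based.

v_3 = (2, 1)

v_0 = (1, 0).
v_1 = A·v_0 = (4, 3).
v_2 = A·v_1 = (0, 4).
v_3 = A·v_2 = (2, 1).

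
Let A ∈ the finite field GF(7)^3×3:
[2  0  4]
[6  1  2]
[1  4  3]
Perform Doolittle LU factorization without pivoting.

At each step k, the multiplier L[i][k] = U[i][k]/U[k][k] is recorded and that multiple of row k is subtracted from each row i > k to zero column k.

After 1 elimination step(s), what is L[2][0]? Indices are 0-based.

[col 0] pivot 2
  R1 -= 3*R0 → (0, 1, 4)  (L[1][0] := 3)
  R2 -= 4*R0 → (0, 4, 1)  (L[2][0] := 4)

L[2][0] = 4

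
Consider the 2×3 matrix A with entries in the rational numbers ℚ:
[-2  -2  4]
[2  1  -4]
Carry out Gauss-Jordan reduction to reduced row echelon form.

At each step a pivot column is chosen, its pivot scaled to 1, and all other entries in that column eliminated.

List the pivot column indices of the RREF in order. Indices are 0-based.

step 1: normalize row 0 (÷-2) = (1, 1, -2)
  row 1: subtract 2×row0 = (0, -1, 0)
step 2: normalize row 1 (÷-1) = (0, 1, 0)
  row 0: subtract 1×row1 = (1, 0, -2)

pivot columns: 0, 1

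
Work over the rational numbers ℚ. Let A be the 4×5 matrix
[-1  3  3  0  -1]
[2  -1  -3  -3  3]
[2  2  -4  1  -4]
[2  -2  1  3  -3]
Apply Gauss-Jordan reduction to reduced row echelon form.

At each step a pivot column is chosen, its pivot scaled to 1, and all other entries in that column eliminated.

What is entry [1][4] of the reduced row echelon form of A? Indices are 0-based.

pivot(0,0)=-1: scale R0 → (1, -3, -3, 0, 1)
  clear (1,0): R1 −= (2)R0 → (0, 5, 3, -3, 1)
  clear (2,0): R2 −= (2)R0 → (0, 8, 2, 1, -6)
  clear (3,0): R3 −= (2)R0 → (0, 4, 7, 3, -5)
pivot(1,1)=5: scale R1 → (0, 1, 3/5, -3/5, 1/5)
  clear (0,1): R0 −= (-3)R1 → (1, 0, -6/5, -9/5, 8/5)
  clear (2,1): R2 −= (8)R1 → (0, 0, -14/5, 29/5, -38/5)
  clear (3,1): R3 −= (4)R1 → (0, 0, 23/5, 27/5, -29/5)
pivot(2,2)=-14/5: scale R2 → (0, 0, 1, -29/14, 19/7)
  clear (0,2): R0 −= (-6/5)R2 → (1, 0, 0, -30/7, 34/7)
  clear (1,2): R1 −= (3/5)R2 → (0, 1, 0, 9/14, -10/7)
  clear (3,2): R3 −= (23/5)R2 → (0, 0, 0, 209/14, -128/7)
pivot(3,3)=209/14: scale R3 → (0, 0, 0, 1, -256/209)
  clear (0,3): R0 −= (-30/7)R3 → (1, 0, 0, 0, -82/209)
  clear (1,3): R1 −= (9/14)R3 → (0, 1, 0, 0, -134/209)
  clear (2,3): R2 −= (-29/14)R3 → (0, 0, 1, 0, 37/209)

M[1][4] = -134/209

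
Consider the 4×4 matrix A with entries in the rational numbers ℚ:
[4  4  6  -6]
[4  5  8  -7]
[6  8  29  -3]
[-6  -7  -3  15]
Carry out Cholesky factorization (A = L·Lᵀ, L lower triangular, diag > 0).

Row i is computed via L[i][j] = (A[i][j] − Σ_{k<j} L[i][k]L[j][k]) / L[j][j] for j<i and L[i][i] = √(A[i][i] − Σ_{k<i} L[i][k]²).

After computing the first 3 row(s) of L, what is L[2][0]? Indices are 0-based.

Step 1: L[0][0] = √(4) = 2.
  L[1][0] = (4) / L[0][0] = 2.
Step 2: L[1][1] = √(1) = 1.
  L[2][0] = (6) / L[0][0] = 3.
  L[2][1] = (2) / L[1][1] = 2.
Step 3: L[2][2] = √(16) = 4.

L[2][0] = 3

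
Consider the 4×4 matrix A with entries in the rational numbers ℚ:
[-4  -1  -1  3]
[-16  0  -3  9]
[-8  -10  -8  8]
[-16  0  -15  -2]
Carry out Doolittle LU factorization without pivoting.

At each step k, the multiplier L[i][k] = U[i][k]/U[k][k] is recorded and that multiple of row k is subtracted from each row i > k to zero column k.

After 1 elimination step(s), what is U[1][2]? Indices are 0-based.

U[1][2] = 1

k=0: U[0][0]=-4
  eliminate (1,0): mult=4, new row 1: (0, 4, 1, -3); set L[1][0]=4
  eliminate (2,0): mult=2, new row 2: (0, -8, -6, 2); set L[2][0]=2
  eliminate (3,0): mult=4, new row 3: (0, 4, -11, -14); set L[3][0]=4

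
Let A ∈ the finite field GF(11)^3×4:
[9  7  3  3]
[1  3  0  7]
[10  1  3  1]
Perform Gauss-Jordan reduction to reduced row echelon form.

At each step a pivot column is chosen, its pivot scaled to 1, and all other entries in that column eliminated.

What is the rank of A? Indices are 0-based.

step 1: normalize row 0 (÷9) = (1, 2, 4, 4)
  row 1: subtract 1×row0 = (0, 1, 7, 3)
  row 2: subtract 10×row0 = (0, 3, 7, 5)
step 2: normalize row 1 (÷1) = (0, 1, 7, 3)
  row 0: subtract 2×row1 = (1, 0, 1, 9)
  row 2: subtract 3×row1 = (0, 0, 8, 7)
step 3: normalize row 2 (÷8) = (0, 0, 1, 5)
  row 0: subtract 1×row2 = (1, 0, 0, 4)
  row 1: subtract 7×row2 = (0, 1, 0, 1)

rank = 3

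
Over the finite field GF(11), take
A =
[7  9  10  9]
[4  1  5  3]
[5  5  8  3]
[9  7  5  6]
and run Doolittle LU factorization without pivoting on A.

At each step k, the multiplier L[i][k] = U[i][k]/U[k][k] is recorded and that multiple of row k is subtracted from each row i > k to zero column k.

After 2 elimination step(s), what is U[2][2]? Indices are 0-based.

U[2][2] = 3

[col 0] pivot 7
  R1 -= 10*R0 → (0, 10, 4, 1)  (L[1][0] := 10)
  R2 -= 7*R0 → (0, 8, 4, 6)  (L[2][0] := 7)
  R3 -= 6*R0 → (0, 8, 0, 7)  (L[3][0] := 6)
[col 1] pivot 10
  R2 -= 3*R1 → (0, 0, 3, 3)  (L[2][1] := 3)
  R3 -= 3*R1 → (0, 0, 10, 4)  (L[3][1] := 3)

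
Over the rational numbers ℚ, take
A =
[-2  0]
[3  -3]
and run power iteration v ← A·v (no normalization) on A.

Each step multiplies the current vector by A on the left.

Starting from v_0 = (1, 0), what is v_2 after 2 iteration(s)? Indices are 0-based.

v_0 = (1, 0).
v_1 = A·v_0 = (-2, 3).
v_2 = A·v_1 = (4, -15).

v_2 = (4, -15)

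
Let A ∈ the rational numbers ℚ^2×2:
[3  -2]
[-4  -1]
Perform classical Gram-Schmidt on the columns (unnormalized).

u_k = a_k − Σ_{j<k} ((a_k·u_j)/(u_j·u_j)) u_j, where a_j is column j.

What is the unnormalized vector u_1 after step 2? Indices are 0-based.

Step 1: u_0 = a_0 = (3, -4).
Step 2: u_1 = a_1 − (-2/25)·u_0 = (-44/25, -33/25).

u_1 = (-44/25, -33/25)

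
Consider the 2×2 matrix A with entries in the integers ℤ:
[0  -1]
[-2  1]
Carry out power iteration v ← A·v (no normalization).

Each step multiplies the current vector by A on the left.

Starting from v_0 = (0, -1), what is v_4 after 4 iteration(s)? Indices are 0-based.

v_4 = (5, -11)

v_0 = (0, -1).
v_1 = A·v_0 = (1, -1).
v_2 = A·v_1 = (1, -3).
v_3 = A·v_2 = (3, -5).
v_4 = A·v_3 = (5, -11).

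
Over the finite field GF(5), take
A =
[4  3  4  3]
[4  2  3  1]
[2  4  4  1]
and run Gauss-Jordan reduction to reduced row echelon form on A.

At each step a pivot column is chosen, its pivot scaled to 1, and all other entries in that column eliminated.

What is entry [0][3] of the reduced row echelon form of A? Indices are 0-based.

M[0][3] = 4

step 1: normalize row 0 (÷4) = (1, 2, 1, 2)
  row 1: subtract 4×row0 = (0, 4, 4, 3)
  row 2: subtract 2×row0 = (0, 0, 2, 2)
step 2: normalize row 1 (÷4) = (0, 1, 1, 2)
  row 0: subtract 2×row1 = (1, 0, 4, 3)
step 3: normalize row 2 (÷2) = (0, 0, 1, 1)
  row 0: subtract 4×row2 = (1, 0, 0, 4)
  row 1: subtract 1×row2 = (0, 1, 0, 1)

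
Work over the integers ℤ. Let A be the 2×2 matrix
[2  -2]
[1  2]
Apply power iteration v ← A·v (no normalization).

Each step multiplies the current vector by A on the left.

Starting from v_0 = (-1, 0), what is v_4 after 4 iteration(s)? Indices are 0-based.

v_4 = (28, -16)

v_0 = (-1, 0).
v_1 = A·v_0 = (-2, -1).
v_2 = A·v_1 = (-2, -4).
v_3 = A·v_2 = (4, -10).
v_4 = A·v_3 = (28, -16).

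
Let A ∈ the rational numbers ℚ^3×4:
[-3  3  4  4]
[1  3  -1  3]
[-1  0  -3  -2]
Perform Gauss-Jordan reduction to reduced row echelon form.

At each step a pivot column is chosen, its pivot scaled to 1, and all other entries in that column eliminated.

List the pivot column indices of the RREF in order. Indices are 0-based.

pivot columns: 0, 1, 2

step 1: normalize row 0 (÷-3) = (1, -1, -4/3, -4/3)
  row 1: subtract 1×row0 = (0, 4, 1/3, 13/3)
  row 2: subtract -1×row0 = (0, -1, -13/3, -10/3)
step 2: normalize row 1 (÷4) = (0, 1, 1/12, 13/12)
  row 0: subtract -1×row1 = (1, 0, -5/4, -1/4)
  row 2: subtract -1×row1 = (0, 0, -17/4, -9/4)
step 3: normalize row 2 (÷-17/4) = (0, 0, 1, 9/17)
  row 0: subtract -5/4×row2 = (1, 0, 0, 7/17)
  row 1: subtract 1/12×row2 = (0, 1, 0, 53/51)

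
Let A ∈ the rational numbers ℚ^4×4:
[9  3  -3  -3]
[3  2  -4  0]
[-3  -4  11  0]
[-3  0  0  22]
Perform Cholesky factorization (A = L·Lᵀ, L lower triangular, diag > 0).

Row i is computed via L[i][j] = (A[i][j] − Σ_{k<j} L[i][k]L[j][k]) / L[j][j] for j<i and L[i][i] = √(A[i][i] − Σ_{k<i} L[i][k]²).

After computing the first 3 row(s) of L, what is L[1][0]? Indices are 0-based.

Step 1: L[0][0] = √(9) = 3.
  L[1][0] = (3) / L[0][0] = 1.
Step 2: L[1][1] = √(1) = 1.
  L[2][0] = (-3) / L[0][0] = -1.
  L[2][1] = (-3) / L[1][1] = -3.
Step 3: L[2][2] = √(1) = 1.

L[1][0] = 1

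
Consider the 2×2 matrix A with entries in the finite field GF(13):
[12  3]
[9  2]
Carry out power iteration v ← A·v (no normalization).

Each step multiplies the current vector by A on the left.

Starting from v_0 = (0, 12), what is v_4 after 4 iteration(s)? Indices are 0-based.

v_4 = (5, 0)

v_0 = (0, 12).
v_1 = A·v_0 = (10, 11).
v_2 = A·v_1 = (10, 8).
v_3 = A·v_2 = (1, 2).
v_4 = A·v_3 = (5, 0).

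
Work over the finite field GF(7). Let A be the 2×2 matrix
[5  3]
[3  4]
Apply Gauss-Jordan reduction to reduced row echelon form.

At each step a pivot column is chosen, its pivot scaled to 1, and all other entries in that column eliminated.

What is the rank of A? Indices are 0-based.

[1] R0 /= 5  ⇒  (1, 2)
     R1 -= 3·R0  ⇒  (0, 5)
[2] R1 /= 5  ⇒  (0, 1)
     R0 -= 2·R1  ⇒  (1, 0)

rank = 2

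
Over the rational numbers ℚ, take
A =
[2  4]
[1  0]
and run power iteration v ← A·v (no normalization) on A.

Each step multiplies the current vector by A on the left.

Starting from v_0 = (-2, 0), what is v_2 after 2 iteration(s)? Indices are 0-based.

v_2 = (-16, -4)

v_0 = (-2, 0).
v_1 = A·v_0 = (-4, -2).
v_2 = A·v_1 = (-16, -4).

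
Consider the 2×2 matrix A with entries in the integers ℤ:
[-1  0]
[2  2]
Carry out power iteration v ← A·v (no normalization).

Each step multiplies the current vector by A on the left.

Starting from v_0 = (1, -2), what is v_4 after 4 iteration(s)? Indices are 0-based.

v_0 = (1, -2).
v_1 = A·v_0 = (-1, -2).
v_2 = A·v_1 = (1, -6).
v_3 = A·v_2 = (-1, -10).
v_4 = A·v_3 = (1, -22).

v_4 = (1, -22)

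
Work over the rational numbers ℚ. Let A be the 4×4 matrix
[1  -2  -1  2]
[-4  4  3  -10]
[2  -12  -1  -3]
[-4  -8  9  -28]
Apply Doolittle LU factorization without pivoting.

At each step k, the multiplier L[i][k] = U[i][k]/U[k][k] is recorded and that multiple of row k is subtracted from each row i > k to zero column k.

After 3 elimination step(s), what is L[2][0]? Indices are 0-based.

L[2][0] = 2

Step 1: pivot at (0,0) is 1.
  row1 ← row1 − (-4)·row0  ⇒  L[1][0]=-4, U row1=(0, -4, -1, -2)
  row2 ← row2 − (2)·row0  ⇒  L[2][0]=2, U row2=(0, -8, 1, -7)
  row3 ← row3 − (-4)·row0  ⇒  L[3][0]=-4, U row3=(0, -16, 5, -20)
Step 2: pivot at (1,1) is -4.
  row2 ← row2 − (2)·row1  ⇒  L[2][1]=2, U row2=(0, 0, 3, -3)
  row3 ← row3 − (4)·row1  ⇒  L[3][1]=4, U row3=(0, 0, 9, -12)
Step 3: pivot at (2,2) is 3.
  row3 ← row3 − (3)·row2  ⇒  L[3][2]=3, U row3=(0, 0, 0, -3)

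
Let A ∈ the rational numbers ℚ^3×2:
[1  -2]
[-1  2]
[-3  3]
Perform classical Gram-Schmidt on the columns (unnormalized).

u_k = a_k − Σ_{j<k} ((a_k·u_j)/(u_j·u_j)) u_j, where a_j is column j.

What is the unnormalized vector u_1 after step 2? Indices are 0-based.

u_1 = (-9/11, 9/11, -6/11)

Step 1: u_0 = a_0 = (1, -1, -3).
Step 2: u_1 = a_1 − (-13/11)·u_0 = (-9/11, 9/11, -6/11).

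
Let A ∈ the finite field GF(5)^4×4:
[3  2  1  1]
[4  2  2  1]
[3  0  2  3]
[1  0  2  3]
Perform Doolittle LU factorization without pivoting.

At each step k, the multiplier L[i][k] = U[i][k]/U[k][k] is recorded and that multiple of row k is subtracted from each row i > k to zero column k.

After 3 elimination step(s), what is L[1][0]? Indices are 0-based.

k=0: U[0][0]=3
  eliminate (1,0): mult=3, new row 1: (0, 1, 4, 3); set L[1][0]=3
  eliminate (2,0): mult=1, new row 2: (0, 3, 1, 2); set L[2][0]=1
  eliminate (3,0): mult=2, new row 3: (0, 1, 0, 1); set L[3][0]=2
k=1: U[1][1]=1
  eliminate (2,1): mult=3, new row 2: (0, 0, 4, 3); set L[2][1]=3
  eliminate (3,1): mult=1, new row 3: (0, 0, 1, 3); set L[3][1]=1
k=2: U[2][2]=4
  eliminate (3,2): mult=4, new row 3: (0, 0, 0, 1); set L[3][2]=4

L[1][0] = 3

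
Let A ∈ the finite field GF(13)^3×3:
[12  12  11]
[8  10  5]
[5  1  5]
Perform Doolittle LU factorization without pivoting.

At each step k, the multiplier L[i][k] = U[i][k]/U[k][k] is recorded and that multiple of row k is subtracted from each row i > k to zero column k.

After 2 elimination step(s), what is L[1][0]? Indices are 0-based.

L[1][0] = 5

[col 0] pivot 12
  R1 -= 5*R0 → (0, 2, 2)  (L[1][0] := 5)
  R2 -= 8*R0 → (0, 9, 8)  (L[2][0] := 8)
[col 1] pivot 2
  R2 -= 11*R1 → (0, 0, 12)  (L[2][1] := 11)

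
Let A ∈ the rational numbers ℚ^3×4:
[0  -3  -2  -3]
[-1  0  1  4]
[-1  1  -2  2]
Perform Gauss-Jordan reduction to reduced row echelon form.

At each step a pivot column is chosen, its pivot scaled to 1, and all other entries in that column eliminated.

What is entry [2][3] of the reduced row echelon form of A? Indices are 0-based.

step 1: exchange rows 0,1
step 1: normalize row 0 (÷-1) = (1, 0, -1, -4)
  row 2: subtract -1×row0 = (0, 1, -3, -2)
step 2: normalize row 1 (÷-3) = (0, 1, 2/3, 1)
  row 2: subtract 1×row1 = (0, 0, -11/3, -3)
step 3: normalize row 2 (÷-11/3) = (0, 0, 1, 9/11)
  row 0: subtract -1×row2 = (1, 0, 0, -35/11)
  row 1: subtract 2/3×row2 = (0, 1, 0, 5/11)

M[2][3] = 9/11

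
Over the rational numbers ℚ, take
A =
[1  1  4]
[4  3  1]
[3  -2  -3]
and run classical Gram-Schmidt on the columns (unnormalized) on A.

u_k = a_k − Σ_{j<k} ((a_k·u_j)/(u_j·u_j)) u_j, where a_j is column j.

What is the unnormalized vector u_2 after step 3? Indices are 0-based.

u_2 = (68/21, -20/21, 4/21)

Step 1: u_0 = a_0 = (1, 4, 3).
Step 2: u_1 = a_1 − (7/26)·u_0 = (19/26, 25/13, -73/26).
Step 3: u_2 = a_2 − (-1/26)·u_0 − (23/21)·u_1 = (68/21, -20/21, 4/21).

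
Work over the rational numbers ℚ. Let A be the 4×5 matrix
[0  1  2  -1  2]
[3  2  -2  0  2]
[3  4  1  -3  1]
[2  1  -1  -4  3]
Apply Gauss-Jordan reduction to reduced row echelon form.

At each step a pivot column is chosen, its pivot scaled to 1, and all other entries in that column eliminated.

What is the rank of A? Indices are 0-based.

step 1: exchange rows 0,1
step 1: normalize row 0 (÷3) = (1, 2/3, -2/3, 0, 2/3)
  row 2: subtract 3×row0 = (0, 2, 3, -3, -1)
  row 3: subtract 2×row0 = (0, -1/3, 1/3, -4, 5/3)
step 2: normalize row 1 (÷1) = (0, 1, 2, -1, 2)
  row 0: subtract 2/3×row1 = (1, 0, -2, 2/3, -2/3)
  row 2: subtract 2×row1 = (0, 0, -1, -1, -5)
  row 3: subtract -1/3×row1 = (0, 0, 1, -13/3, 7/3)
step 3: normalize row 2 (÷-1) = (0, 0, 1, 1, 5)
  row 0: subtract -2×row2 = (1, 0, 0, 8/3, 28/3)
  row 1: subtract 2×row2 = (0, 1, 0, -3, -8)
  row 3: subtract 1×row2 = (0, 0, 0, -16/3, -8/3)
step 4: normalize row 3 (÷-16/3) = (0, 0, 0, 1, 1/2)
  row 0: subtract 8/3×row3 = (1, 0, 0, 0, 8)
  row 1: subtract -3×row3 = (0, 1, 0, 0, -13/2)
  row 2: subtract 1×row3 = (0, 0, 1, 0, 9/2)

rank = 4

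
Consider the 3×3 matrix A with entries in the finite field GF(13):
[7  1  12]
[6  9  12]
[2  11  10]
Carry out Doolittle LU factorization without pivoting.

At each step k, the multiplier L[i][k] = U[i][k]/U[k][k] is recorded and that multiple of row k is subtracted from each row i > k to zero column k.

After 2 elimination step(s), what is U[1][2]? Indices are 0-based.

U[1][2] = 11

k=0: U[0][0]=7
  eliminate (1,0): mult=12, new row 1: (0, 10, 11); set L[1][0]=12
  eliminate (2,0): mult=4, new row 2: (0, 7, 1); set L[2][0]=4
k=1: U[1][1]=10
  eliminate (2,1): mult=2, new row 2: (0, 0, 5); set L[2][1]=2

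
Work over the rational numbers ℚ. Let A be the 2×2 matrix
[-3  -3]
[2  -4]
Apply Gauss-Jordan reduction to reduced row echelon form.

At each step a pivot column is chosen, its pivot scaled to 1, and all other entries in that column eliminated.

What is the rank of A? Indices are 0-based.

rank = 2

pivot(0,0)=-3: scale R0 → (1, 1)
  clear (1,0): R1 −= (2)R0 → (0, -6)
pivot(1,1)=-6: scale R1 → (0, 1)
  clear (0,1): R0 −= (1)R1 → (1, 0)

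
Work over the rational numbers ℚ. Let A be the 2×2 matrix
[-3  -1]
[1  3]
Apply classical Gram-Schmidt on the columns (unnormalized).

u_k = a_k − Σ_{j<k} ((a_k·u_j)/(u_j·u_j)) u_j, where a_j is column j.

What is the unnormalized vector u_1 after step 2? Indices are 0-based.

u_1 = (4/5, 12/5)

Step 1: u_0 = a_0 = (-3, 1).
Step 2: u_1 = a_1 − (3/5)·u_0 = (4/5, 12/5).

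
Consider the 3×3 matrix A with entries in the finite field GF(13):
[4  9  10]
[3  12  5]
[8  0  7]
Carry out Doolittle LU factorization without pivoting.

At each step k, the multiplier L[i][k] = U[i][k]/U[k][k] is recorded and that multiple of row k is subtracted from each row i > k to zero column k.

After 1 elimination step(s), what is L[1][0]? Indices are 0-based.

L[1][0] = 4

k=0: U[0][0]=4
  eliminate (1,0): mult=4, new row 1: (0, 2, 4); set L[1][0]=4
  eliminate (2,0): mult=2, new row 2: (0, 8, 0); set L[2][0]=2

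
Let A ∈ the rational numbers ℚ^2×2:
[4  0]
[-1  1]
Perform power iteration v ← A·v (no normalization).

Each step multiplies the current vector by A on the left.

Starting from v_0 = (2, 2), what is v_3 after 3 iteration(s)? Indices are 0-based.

v_3 = (128, -40)

v_0 = (2, 2).
v_1 = A·v_0 = (8, 0).
v_2 = A·v_1 = (32, -8).
v_3 = A·v_2 = (128, -40).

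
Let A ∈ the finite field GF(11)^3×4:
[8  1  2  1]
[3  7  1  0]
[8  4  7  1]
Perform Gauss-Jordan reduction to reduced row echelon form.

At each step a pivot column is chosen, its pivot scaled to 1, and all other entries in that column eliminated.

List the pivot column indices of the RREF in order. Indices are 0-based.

step 1: normalize row 0 (÷8) = (1, 7, 3, 7)
  row 1: subtract 3×row0 = (0, 8, 3, 1)
  row 2: subtract 8×row0 = (0, 3, 5, 0)
step 2: normalize row 1 (÷8) = (0, 1, 10, 7)
  row 0: subtract 7×row1 = (1, 0, 10, 2)
  row 2: subtract 3×row1 = (0, 0, 8, 1)
step 3: normalize row 2 (÷8) = (0, 0, 1, 7)
  row 0: subtract 10×row2 = (1, 0, 0, 9)
  row 1: subtract 10×row2 = (0, 1, 0, 3)

pivot columns: 0, 1, 2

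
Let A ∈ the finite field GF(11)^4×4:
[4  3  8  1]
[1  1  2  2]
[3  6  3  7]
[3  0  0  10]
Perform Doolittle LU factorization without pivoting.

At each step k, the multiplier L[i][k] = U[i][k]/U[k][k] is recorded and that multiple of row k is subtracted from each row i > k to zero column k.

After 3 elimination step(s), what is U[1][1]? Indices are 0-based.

[col 0] pivot 4
  R1 -= 3*R0 → (0, 3, 0, 10)  (L[1][0] := 3)
  R2 -= 9*R0 → (0, 1, 8, 9)  (L[2][0] := 9)
  R3 -= 9*R0 → (0, 6, 5, 1)  (L[3][0] := 9)
[col 1] pivot 3
  R2 -= 4*R1 → (0, 0, 8, 2)  (L[2][1] := 4)
  R3 -= 2*R1 → (0, 0, 5, 3)  (L[3][1] := 2)
[col 2] pivot 8
  R3 -= 2*R2 → (0, 0, 0, 10)  (L[3][2] := 2)

U[1][1] = 3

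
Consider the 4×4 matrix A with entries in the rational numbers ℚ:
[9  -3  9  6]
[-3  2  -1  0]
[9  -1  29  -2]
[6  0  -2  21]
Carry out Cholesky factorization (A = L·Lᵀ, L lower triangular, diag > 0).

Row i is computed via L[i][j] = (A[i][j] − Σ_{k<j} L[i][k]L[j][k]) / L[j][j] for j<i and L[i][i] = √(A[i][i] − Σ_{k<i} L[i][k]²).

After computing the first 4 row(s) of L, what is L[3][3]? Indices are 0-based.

L[3][3] = 2

Step 1: L[0][0] = √(9) = 3.
  L[1][0] = (-3) / L[0][0] = -1.
Step 2: L[1][1] = √(1) = 1.
  L[2][0] = (9) / L[0][0] = 3.
  L[2][1] = (2) / L[1][1] = 2.
Step 3: L[2][2] = √(16) = 4.
  L[3][0] = (6) / L[0][0] = 2.
  L[3][1] = (2) / L[1][1] = 2.
  L[3][2] = (-12) / L[2][2] = -3.
Step 4: L[3][3] = √(4) = 2.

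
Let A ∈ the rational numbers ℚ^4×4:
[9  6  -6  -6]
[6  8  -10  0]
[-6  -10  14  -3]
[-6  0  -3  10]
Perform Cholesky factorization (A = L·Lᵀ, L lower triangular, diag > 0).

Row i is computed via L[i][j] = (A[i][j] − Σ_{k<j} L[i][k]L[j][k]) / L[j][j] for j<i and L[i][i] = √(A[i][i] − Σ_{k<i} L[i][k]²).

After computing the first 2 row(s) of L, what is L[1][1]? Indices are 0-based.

Step 1: L[0][0] = √(9) = 3.
  L[1][0] = (6) / L[0][0] = 2.
Step 2: L[1][1] = √(4) = 2.

L[1][1] = 2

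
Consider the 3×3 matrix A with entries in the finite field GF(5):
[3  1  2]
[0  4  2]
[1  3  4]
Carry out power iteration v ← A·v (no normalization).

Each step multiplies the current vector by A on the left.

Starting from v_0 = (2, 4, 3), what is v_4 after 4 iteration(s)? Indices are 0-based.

v_4 = (3, 0, 3)

v_0 = (2, 4, 3).
v_1 = A·v_0 = (1, 2, 1).
v_2 = A·v_1 = (2, 0, 1).
v_3 = A·v_2 = (3, 2, 1).
v_4 = A·v_3 = (3, 0, 3).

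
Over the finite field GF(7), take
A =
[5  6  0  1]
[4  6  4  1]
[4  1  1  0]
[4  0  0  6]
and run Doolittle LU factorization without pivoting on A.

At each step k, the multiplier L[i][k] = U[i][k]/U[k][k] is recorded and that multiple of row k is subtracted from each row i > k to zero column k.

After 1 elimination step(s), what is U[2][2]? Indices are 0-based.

U[2][2] = 1

[col 0] pivot 5
  R1 -= 5*R0 → (0, 4, 4, 3)  (L[1][0] := 5)
  R2 -= 5*R0 → (0, 6, 1, 2)  (L[2][0] := 5)
  R3 -= 5*R0 → (0, 5, 0, 1)  (L[3][0] := 5)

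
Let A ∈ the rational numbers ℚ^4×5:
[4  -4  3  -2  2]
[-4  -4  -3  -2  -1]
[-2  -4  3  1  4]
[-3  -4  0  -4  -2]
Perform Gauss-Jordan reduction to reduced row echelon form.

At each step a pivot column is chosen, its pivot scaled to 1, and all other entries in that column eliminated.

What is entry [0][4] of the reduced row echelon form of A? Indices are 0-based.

M[0][4] = 1/6

pivot(0,0)=4: scale R0 → (1, -1, 3/4, -1/2, 1/2)
  clear (1,0): R1 −= (-4)R0 → (0, -8, 0, -4, 1)
  clear (2,0): R2 −= (-2)R0 → (0, -6, 9/2, 0, 5)
  clear (3,0): R3 −= (-3)R0 → (0, -7, 9/4, -11/2, -1/2)
pivot(1,1)=-8: scale R1 → (0, 1, 0, 1/2, -1/8)
  clear (0,1): R0 −= (-1)R1 → (1, 0, 3/4, 0, 3/8)
  clear (2,1): R2 −= (-6)R1 → (0, 0, 9/2, 3, 17/4)
  clear (3,1): R3 −= (-7)R1 → (0, 0, 9/4, -2, -11/8)
pivot(2,2)=9/2: scale R2 → (0, 0, 1, 2/3, 17/18)
  clear (0,2): R0 −= (3/4)R2 → (1, 0, 0, -1/2, -1/3)
  clear (3,2): R3 −= (9/4)R2 → (0, 0, 0, -7/2, -7/2)
pivot(3,3)=-7/2: scale R3 → (0, 0, 0, 1, 1)
  clear (0,3): R0 −= (-1/2)R3 → (1, 0, 0, 0, 1/6)
  clear (1,3): R1 −= (1/2)R3 → (0, 1, 0, 0, -5/8)
  clear (2,3): R2 −= (2/3)R3 → (0, 0, 1, 0, 5/18)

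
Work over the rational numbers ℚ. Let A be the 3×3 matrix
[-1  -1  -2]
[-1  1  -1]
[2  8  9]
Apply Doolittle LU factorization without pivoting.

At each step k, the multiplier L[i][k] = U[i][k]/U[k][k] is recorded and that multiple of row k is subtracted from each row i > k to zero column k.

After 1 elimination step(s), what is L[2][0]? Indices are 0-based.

[col 0] pivot -1
  R1 -= 1*R0 → (0, 2, 1)  (L[1][0] := 1)
  R2 -= -2*R0 → (0, 6, 5)  (L[2][0] := -2)

L[2][0] = -2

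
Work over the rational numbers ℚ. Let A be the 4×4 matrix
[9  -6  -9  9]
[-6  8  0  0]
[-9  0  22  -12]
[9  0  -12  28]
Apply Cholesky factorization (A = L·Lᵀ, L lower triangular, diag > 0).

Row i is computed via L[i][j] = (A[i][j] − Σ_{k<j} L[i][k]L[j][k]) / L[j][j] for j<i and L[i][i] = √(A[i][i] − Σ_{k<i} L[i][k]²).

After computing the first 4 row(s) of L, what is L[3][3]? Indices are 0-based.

L[3][3] = 1

Step 1: L[0][0] = √(9) = 3.
  L[1][0] = (-6) / L[0][0] = -2.
Step 2: L[1][1] = √(4) = 2.
  L[2][0] = (-9) / L[0][0] = -3.
  L[2][1] = (-6) / L[1][1] = -3.
Step 3: L[2][2] = √(4) = 2.
  L[3][0] = (9) / L[0][0] = 3.
  L[3][1] = (6) / L[1][1] = 3.
  L[3][2] = (6) / L[2][2] = 3.
Step 4: L[3][3] = √(1) = 1.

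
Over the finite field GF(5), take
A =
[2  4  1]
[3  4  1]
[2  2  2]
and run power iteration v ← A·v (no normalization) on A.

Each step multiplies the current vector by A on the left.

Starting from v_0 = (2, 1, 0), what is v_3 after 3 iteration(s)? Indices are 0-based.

v_0 = (2, 1, 0).
v_1 = A·v_0 = (3, 0, 1).
v_2 = A·v_1 = (2, 0, 3).
v_3 = A·v_2 = (2, 4, 0).

v_3 = (2, 4, 0)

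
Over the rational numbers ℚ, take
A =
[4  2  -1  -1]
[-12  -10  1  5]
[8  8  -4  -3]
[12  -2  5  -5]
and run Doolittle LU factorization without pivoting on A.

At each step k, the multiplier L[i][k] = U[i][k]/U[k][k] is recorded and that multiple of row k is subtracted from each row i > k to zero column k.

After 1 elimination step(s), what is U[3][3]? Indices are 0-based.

k=0: U[0][0]=4
  eliminate (1,0): mult=-3, new row 1: (0, -4, -2, 2); set L[1][0]=-3
  eliminate (2,0): mult=2, new row 2: (0, 4, -2, -1); set L[2][0]=2
  eliminate (3,0): mult=3, new row 3: (0, -8, 8, -2); set L[3][0]=3

U[3][3] = -2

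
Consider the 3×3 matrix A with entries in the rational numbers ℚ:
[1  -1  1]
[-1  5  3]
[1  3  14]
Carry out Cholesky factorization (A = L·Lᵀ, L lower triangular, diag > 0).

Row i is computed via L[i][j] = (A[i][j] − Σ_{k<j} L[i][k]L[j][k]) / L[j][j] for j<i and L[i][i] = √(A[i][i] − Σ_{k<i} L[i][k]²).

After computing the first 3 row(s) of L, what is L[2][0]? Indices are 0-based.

L[2][0] = 1

Step 1: L[0][0] = √(1) = 1.
  L[1][0] = (-1) / L[0][0] = -1.
Step 2: L[1][1] = √(4) = 2.
  L[2][0] = (1) / L[0][0] = 1.
  L[2][1] = (4) / L[1][1] = 2.
Step 3: L[2][2] = √(9) = 3.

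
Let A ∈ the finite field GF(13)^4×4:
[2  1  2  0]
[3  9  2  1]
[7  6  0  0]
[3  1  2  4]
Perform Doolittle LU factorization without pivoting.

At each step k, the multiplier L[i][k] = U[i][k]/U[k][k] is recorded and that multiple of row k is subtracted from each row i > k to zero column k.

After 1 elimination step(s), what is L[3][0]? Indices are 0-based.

[col 0] pivot 2
  R1 -= 8*R0 → (0, 1, 12, 1)  (L[1][0] := 8)
  R2 -= 10*R0 → (0, 9, 6, 0)  (L[2][0] := 10)
  R3 -= 8*R0 → (0, 6, 12, 4)  (L[3][0] := 8)

L[3][0] = 8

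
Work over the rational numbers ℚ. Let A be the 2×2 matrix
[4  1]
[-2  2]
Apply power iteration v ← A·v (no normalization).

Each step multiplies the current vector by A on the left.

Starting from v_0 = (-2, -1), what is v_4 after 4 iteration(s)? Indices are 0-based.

v_4 = (-344, 452)

v_0 = (-2, -1).
v_1 = A·v_0 = (-9, 2).
v_2 = A·v_1 = (-34, 22).
v_3 = A·v_2 = (-114, 112).
v_4 = A·v_3 = (-344, 452).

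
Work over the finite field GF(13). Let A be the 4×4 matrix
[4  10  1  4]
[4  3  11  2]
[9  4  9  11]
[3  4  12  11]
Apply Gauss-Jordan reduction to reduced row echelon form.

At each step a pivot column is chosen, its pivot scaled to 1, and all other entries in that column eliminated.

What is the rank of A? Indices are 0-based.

rank = 4

step 1: normalize row 0 (÷4) = (1, 9, 10, 1)
  row 1: subtract 4×row0 = (0, 6, 10, 11)
  row 2: subtract 9×row0 = (0, 1, 10, 2)
  row 3: subtract 3×row0 = (0, 3, 8, 8)
step 2: normalize row 1 (÷6) = (0, 1, 6, 4)
  row 0: subtract 9×row1 = (1, 0, 8, 4)
  row 2: subtract 1×row1 = (0, 0, 4, 11)
  row 3: subtract 3×row1 = (0, 0, 3, 9)
step 3: normalize row 2 (÷4) = (0, 0, 1, 6)
  row 0: subtract 8×row2 = (1, 0, 0, 8)
  row 1: subtract 6×row2 = (0, 1, 0, 7)
  row 3: subtract 3×row2 = (0, 0, 0, 4)
step 4: normalize row 3 (÷4) = (0, 0, 0, 1)
  row 0: subtract 8×row3 = (1, 0, 0, 0)
  row 1: subtract 7×row3 = (0, 1, 0, 0)
  row 2: subtract 6×row3 = (0, 0, 1, 0)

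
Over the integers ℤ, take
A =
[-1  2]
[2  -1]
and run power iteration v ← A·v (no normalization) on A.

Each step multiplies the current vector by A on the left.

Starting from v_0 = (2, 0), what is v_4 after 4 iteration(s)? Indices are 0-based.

v_4 = (82, -80)

v_0 = (2, 0).
v_1 = A·v_0 = (-2, 4).
v_2 = A·v_1 = (10, -8).
v_3 = A·v_2 = (-26, 28).
v_4 = A·v_3 = (82, -80).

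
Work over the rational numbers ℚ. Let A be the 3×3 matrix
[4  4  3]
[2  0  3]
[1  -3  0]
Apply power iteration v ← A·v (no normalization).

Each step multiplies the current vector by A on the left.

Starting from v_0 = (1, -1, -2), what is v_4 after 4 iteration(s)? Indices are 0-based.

v_4 = (-612, -272, 20)

v_0 = (1, -1, -2).
v_1 = A·v_0 = (-6, -4, 4).
v_2 = A·v_1 = (-28, 0, 6).
v_3 = A·v_2 = (-94, -38, -28).
v_4 = A·v_3 = (-612, -272, 20).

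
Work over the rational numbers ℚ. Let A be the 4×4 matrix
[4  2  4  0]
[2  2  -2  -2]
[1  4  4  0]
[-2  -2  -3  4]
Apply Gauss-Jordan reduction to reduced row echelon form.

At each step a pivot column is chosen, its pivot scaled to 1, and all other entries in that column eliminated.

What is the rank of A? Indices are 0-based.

step 1: normalize row 0 (÷4) = (1, 1/2, 1, 0)
  row 1: subtract 2×row0 = (0, 1, -4, -2)
  row 2: subtract 1×row0 = (0, 7/2, 3, 0)
  row 3: subtract -2×row0 = (0, -1, -1, 4)
step 2: normalize row 1 (÷1) = (0, 1, -4, -2)
  row 0: subtract 1/2×row1 = (1, 0, 3, 1)
  row 2: subtract 7/2×row1 = (0, 0, 17, 7)
  row 3: subtract -1×row1 = (0, 0, -5, 2)
step 3: normalize row 2 (÷17) = (0, 0, 1, 7/17)
  row 0: subtract 3×row2 = (1, 0, 0, -4/17)
  row 1: subtract -4×row2 = (0, 1, 0, -6/17)
  row 3: subtract -5×row2 = (0, 0, 0, 69/17)
step 4: normalize row 3 (÷69/17) = (0, 0, 0, 1)
  row 0: subtract -4/17×row3 = (1, 0, 0, 0)
  row 1: subtract -6/17×row3 = (0, 1, 0, 0)
  row 2: subtract 7/17×row3 = (0, 0, 1, 0)

rank = 4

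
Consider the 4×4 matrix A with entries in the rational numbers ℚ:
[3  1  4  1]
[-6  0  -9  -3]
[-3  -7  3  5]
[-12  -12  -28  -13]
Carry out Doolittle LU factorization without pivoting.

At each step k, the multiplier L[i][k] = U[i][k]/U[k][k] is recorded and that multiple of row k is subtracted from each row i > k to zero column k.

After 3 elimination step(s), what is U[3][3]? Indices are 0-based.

U[3][3] = -1

Step 1: pivot at (0,0) is 3.
  row1 ← row1 − (-2)·row0  ⇒  L[1][0]=-2, U row1=(0, 2, -1, -1)
  row2 ← row2 − (-1)·row0  ⇒  L[2][0]=-1, U row2=(0, -6, 7, 6)
  row3 ← row3 − (-4)·row0  ⇒  L[3][0]=-4, U row3=(0, -8, -12, -9)
Step 2: pivot at (1,1) is 2.
  row2 ← row2 − (-3)·row1  ⇒  L[2][1]=-3, U row2=(0, 0, 4, 3)
  row3 ← row3 − (-4)·row1  ⇒  L[3][1]=-4, U row3=(0, 0, -16, -13)
Step 3: pivot at (2,2) is 4.
  row3 ← row3 − (-4)·row2  ⇒  L[3][2]=-4, U row3=(0, 0, 0, -1)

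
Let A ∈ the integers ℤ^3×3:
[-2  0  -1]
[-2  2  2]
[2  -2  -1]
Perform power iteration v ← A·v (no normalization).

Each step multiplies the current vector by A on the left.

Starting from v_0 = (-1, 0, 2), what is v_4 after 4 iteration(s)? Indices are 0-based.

v_0 = (-1, 0, 2).
v_1 = A·v_0 = (0, 6, -4).
v_2 = A·v_1 = (4, 4, -8).
v_3 = A·v_2 = (0, -16, 8).
v_4 = A·v_3 = (-8, -16, 24).

v_4 = (-8, -16, 24)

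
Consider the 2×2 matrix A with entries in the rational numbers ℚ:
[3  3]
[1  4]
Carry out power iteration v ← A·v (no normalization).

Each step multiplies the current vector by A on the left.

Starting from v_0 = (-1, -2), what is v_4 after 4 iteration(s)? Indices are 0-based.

v_0 = (-1, -2).
v_1 = A·v_0 = (-9, -9).
v_2 = A·v_1 = (-54, -45).
v_3 = A·v_2 = (-297, -234).
v_4 = A·v_3 = (-1593, -1233).

v_4 = (-1593, -1233)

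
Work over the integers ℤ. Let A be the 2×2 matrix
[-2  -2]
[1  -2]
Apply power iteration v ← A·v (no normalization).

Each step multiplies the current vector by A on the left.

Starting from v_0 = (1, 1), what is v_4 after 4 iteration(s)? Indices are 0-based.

v_0 = (1, 1).
v_1 = A·v_0 = (-4, -1).
v_2 = A·v_1 = (10, -2).
v_3 = A·v_2 = (-16, 14).
v_4 = A·v_3 = (4, -44).

v_4 = (4, -44)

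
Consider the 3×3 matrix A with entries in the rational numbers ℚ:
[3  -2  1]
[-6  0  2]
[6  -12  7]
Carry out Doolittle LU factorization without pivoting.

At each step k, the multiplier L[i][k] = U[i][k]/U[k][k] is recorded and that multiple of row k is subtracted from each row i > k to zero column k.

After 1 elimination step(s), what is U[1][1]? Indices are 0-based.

[col 0] pivot 3
  R1 -= -2*R0 → (0, -4, 4)  (L[1][0] := -2)
  R2 -= 2*R0 → (0, -8, 5)  (L[2][0] := 2)

U[1][1] = -4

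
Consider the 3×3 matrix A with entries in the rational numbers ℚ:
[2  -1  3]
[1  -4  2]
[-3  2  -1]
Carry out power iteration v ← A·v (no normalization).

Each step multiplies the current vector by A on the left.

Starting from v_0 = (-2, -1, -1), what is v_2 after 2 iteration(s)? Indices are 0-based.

v_2 = (3, 4, 13)

v_0 = (-2, -1, -1).
v_1 = A·v_0 = (-6, 0, 5).
v_2 = A·v_1 = (3, 4, 13).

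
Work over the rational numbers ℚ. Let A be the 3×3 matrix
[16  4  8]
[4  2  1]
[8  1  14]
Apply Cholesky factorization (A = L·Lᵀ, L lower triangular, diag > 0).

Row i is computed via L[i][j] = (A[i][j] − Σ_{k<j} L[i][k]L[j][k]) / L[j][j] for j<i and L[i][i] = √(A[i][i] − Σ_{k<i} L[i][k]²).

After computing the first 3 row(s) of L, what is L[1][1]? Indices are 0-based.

Step 1: L[0][0] = √(16) = 4.
  L[1][0] = (4) / L[0][0] = 1.
Step 2: L[1][1] = √(1) = 1.
  L[2][0] = (8) / L[0][0] = 2.
  L[2][1] = (-1) / L[1][1] = -1.
Step 3: L[2][2] = √(9) = 3.

L[1][1] = 1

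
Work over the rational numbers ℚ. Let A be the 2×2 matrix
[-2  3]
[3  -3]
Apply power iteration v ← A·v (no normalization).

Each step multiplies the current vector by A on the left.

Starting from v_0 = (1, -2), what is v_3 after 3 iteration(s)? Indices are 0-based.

v_0 = (1, -2).
v_1 = A·v_0 = (-8, 9).
v_2 = A·v_1 = (43, -51).
v_3 = A·v_2 = (-239, 282).

v_3 = (-239, 282)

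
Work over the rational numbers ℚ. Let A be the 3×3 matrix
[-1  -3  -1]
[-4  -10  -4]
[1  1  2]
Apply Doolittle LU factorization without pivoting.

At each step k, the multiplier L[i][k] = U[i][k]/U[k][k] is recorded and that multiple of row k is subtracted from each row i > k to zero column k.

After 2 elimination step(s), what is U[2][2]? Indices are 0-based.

k=0: U[0][0]=-1
  eliminate (1,0): mult=4, new row 1: (0, 2, 0); set L[1][0]=4
  eliminate (2,0): mult=-1, new row 2: (0, -2, 1); set L[2][0]=-1
k=1: U[1][1]=2
  eliminate (2,1): mult=-1, new row 2: (0, 0, 1); set L[2][1]=-1

U[2][2] = 1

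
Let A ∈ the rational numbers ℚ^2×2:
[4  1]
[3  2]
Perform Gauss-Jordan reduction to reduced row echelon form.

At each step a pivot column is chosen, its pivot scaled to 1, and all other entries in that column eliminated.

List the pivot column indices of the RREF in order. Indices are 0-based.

step 1: normalize row 0 (÷4) = (1, 1/4)
  row 1: subtract 3×row0 = (0, 5/4)
step 2: normalize row 1 (÷5/4) = (0, 1)
  row 0: subtract 1/4×row1 = (1, 0)

pivot columns: 0, 1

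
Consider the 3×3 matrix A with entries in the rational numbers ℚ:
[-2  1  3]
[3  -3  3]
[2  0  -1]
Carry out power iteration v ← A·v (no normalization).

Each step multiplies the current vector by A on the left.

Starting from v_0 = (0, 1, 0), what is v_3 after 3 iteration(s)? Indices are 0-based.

v_0 = (0, 1, 0).
v_1 = A·v_0 = (1, -3, 0).
v_2 = A·v_1 = (-5, 12, 2).
v_3 = A·v_2 = (28, -45, -12).

v_3 = (28, -45, -12)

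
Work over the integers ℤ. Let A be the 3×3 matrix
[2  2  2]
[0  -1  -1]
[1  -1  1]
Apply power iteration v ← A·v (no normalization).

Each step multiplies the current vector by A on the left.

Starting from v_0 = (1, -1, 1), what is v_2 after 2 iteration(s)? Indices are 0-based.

v_0 = (1, -1, 1).
v_1 = A·v_0 = (2, 0, 3).
v_2 = A·v_1 = (10, -3, 5).

v_2 = (10, -3, 5)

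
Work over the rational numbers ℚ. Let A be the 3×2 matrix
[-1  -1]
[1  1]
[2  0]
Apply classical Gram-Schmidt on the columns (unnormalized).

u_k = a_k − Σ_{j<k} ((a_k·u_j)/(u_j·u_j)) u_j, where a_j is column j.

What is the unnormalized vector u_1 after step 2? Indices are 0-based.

u_1 = (-2/3, 2/3, -2/3)

Step 1: u_0 = a_0 = (-1, 1, 2).
Step 2: u_1 = a_1 − (1/3)·u_0 = (-2/3, 2/3, -2/3).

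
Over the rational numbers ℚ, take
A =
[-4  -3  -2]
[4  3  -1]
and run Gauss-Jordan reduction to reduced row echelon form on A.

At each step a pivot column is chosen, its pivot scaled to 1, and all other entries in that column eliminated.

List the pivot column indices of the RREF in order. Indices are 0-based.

pivot columns: 0, 2

pivot(0,0)=-4: scale R0 → (1, 3/4, 1/2)
  clear (1,0): R1 −= (4)R0 → (0, 0, -3)
col 1: no nonzero at/below row 1; advance.
pivot(1,2)=-3: scale R1 → (0, 0, 1)
  clear (0,2): R0 −= (1/2)R1 → (1, 3/4, 0)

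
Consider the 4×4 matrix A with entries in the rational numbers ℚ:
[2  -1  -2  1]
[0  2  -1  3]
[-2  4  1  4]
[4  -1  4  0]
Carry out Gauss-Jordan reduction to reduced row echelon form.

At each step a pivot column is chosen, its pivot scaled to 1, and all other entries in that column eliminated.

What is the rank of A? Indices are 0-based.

pivot(0,0)=2: scale R0 → (1, -1/2, -1, 1/2)
  clear (2,0): R2 −= (-2)R0 → (0, 3, -1, 5)
  clear (3,0): R3 −= (4)R0 → (0, 1, 8, -2)
pivot(1,1)=2: scale R1 → (0, 1, -1/2, 3/2)
  clear (0,1): R0 −= (-1/2)R1 → (1, 0, -5/4, 5/4)
  clear (2,1): R2 −= (3)R1 → (0, 0, 1/2, 1/2)
  clear (3,1): R3 −= (1)R1 → (0, 0, 17/2, -7/2)
pivot(2,2)=1/2: scale R2 → (0, 0, 1, 1)
  clear (0,2): R0 −= (-5/4)R2 → (1, 0, 0, 5/2)
  clear (1,2): R1 −= (-1/2)R2 → (0, 1, 0, 2)
  clear (3,2): R3 −= (17/2)R2 → (0, 0, 0, -12)
pivot(3,3)=-12: scale R3 → (0, 0, 0, 1)
  clear (0,3): R0 −= (5/2)R3 → (1, 0, 0, 0)
  clear (1,3): R1 −= (2)R3 → (0, 1, 0, 0)
  clear (2,3): R2 −= (1)R3 → (0, 0, 1, 0)

rank = 4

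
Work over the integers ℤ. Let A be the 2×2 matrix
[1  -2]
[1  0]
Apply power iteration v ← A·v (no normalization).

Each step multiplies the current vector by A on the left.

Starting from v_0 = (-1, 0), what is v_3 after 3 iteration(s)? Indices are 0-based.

v_3 = (3, 1)

v_0 = (-1, 0).
v_1 = A·v_0 = (-1, -1).
v_2 = A·v_1 = (1, -1).
v_3 = A·v_2 = (3, 1).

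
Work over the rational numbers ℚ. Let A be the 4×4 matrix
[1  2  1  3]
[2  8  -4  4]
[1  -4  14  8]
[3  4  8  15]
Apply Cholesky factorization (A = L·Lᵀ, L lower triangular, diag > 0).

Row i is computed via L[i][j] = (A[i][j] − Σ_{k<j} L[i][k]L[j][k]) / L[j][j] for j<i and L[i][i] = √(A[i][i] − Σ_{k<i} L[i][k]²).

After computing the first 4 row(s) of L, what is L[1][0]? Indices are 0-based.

L[1][0] = 2

Step 1: L[0][0] = √(1) = 1.
  L[1][0] = (2) / L[0][0] = 2.
Step 2: L[1][1] = √(4) = 2.
  L[2][0] = (1) / L[0][0] = 1.
  L[2][1] = (-6) / L[1][1] = -3.
Step 3: L[2][2] = √(4) = 2.
  L[3][0] = (3) / L[0][0] = 3.
  L[3][1] = (-2) / L[1][1] = -1.
  L[3][2] = (2) / L[2][2] = 1.
Step 4: L[3][3] = √(4) = 2.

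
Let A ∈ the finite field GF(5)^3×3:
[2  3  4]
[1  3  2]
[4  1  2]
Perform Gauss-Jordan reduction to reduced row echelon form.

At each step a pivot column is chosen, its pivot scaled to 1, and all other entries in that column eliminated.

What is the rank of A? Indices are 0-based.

[1] R0 /= 2  ⇒  (1, 4, 2)
     R1 -= 1·R0  ⇒  (0, 4, 0)
     R2 -= 4·R0  ⇒  (0, 0, 4)
[2] R1 /= 4  ⇒  (0, 1, 0)
     R0 -= 4·R1  ⇒  (1, 0, 2)
[3] R2 /= 4  ⇒  (0, 0, 1)
     R0 -= 2·R2  ⇒  (1, 0, 0)

rank = 3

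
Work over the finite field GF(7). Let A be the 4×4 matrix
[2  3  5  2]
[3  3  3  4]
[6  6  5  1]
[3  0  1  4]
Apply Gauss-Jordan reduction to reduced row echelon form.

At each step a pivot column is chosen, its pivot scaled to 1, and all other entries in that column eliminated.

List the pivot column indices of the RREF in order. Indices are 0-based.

step 1: normalize row 0 (÷2) = (1, 5, 6, 1)
  row 1: subtract 3×row0 = (0, 2, 6, 1)
  row 2: subtract 6×row0 = (0, 4, 4, 2)
  row 3: subtract 3×row0 = (0, 6, 4, 1)
step 2: normalize row 1 (÷2) = (0, 1, 3, 4)
  row 0: subtract 5×row1 = (1, 0, 5, 2)
  row 2: subtract 4×row1 = (0, 0, 6, 0)
  row 3: subtract 6×row1 = (0, 0, 0, 5)
step 3: normalize row 2 (÷6) = (0, 0, 1, 0)
  row 0: subtract 5×row2 = (1, 0, 0, 2)
  row 1: subtract 3×row2 = (0, 1, 0, 4)
step 4: normalize row 3 (÷5) = (0, 0, 0, 1)
  row 0: subtract 2×row3 = (1, 0, 0, 0)
  row 1: subtract 4×row3 = (0, 1, 0, 0)

pivot columns: 0, 1, 2, 3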